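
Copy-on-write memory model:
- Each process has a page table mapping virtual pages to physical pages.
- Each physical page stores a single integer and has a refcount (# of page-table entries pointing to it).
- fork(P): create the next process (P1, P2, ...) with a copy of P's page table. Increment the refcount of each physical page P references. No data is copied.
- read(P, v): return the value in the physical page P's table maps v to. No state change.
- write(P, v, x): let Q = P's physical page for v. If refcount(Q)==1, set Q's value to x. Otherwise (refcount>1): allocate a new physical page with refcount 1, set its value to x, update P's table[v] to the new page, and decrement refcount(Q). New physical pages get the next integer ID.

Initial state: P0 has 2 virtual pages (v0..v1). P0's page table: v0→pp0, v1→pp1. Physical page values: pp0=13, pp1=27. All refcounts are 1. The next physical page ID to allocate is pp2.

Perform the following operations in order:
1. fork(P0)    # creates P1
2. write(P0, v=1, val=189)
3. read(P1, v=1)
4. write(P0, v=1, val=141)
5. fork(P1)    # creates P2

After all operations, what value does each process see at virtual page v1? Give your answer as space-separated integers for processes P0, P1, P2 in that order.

Answer: 141 27 27

Derivation:
Op 1: fork(P0) -> P1. 2 ppages; refcounts: pp0:2 pp1:2
Op 2: write(P0, v1, 189). refcount(pp1)=2>1 -> COPY to pp2. 3 ppages; refcounts: pp0:2 pp1:1 pp2:1
Op 3: read(P1, v1) -> 27. No state change.
Op 4: write(P0, v1, 141). refcount(pp2)=1 -> write in place. 3 ppages; refcounts: pp0:2 pp1:1 pp2:1
Op 5: fork(P1) -> P2. 3 ppages; refcounts: pp0:3 pp1:2 pp2:1
P0: v1 -> pp2 = 141
P1: v1 -> pp1 = 27
P2: v1 -> pp1 = 27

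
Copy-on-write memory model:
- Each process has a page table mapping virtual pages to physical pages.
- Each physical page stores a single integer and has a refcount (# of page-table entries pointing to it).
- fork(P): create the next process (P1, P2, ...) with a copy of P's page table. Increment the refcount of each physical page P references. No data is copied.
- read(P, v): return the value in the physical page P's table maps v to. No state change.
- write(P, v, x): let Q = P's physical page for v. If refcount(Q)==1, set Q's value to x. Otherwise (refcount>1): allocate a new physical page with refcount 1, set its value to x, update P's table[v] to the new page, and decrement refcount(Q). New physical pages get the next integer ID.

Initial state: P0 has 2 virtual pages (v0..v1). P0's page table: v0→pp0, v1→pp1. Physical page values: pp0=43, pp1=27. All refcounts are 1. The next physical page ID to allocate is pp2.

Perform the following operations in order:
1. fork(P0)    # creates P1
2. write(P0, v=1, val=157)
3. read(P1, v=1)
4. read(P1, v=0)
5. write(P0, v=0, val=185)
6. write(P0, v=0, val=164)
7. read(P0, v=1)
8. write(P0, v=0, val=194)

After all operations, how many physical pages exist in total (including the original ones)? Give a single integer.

Answer: 4

Derivation:
Op 1: fork(P0) -> P1. 2 ppages; refcounts: pp0:2 pp1:2
Op 2: write(P0, v1, 157). refcount(pp1)=2>1 -> COPY to pp2. 3 ppages; refcounts: pp0:2 pp1:1 pp2:1
Op 3: read(P1, v1) -> 27. No state change.
Op 4: read(P1, v0) -> 43. No state change.
Op 5: write(P0, v0, 185). refcount(pp0)=2>1 -> COPY to pp3. 4 ppages; refcounts: pp0:1 pp1:1 pp2:1 pp3:1
Op 6: write(P0, v0, 164). refcount(pp3)=1 -> write in place. 4 ppages; refcounts: pp0:1 pp1:1 pp2:1 pp3:1
Op 7: read(P0, v1) -> 157. No state change.
Op 8: write(P0, v0, 194). refcount(pp3)=1 -> write in place. 4 ppages; refcounts: pp0:1 pp1:1 pp2:1 pp3:1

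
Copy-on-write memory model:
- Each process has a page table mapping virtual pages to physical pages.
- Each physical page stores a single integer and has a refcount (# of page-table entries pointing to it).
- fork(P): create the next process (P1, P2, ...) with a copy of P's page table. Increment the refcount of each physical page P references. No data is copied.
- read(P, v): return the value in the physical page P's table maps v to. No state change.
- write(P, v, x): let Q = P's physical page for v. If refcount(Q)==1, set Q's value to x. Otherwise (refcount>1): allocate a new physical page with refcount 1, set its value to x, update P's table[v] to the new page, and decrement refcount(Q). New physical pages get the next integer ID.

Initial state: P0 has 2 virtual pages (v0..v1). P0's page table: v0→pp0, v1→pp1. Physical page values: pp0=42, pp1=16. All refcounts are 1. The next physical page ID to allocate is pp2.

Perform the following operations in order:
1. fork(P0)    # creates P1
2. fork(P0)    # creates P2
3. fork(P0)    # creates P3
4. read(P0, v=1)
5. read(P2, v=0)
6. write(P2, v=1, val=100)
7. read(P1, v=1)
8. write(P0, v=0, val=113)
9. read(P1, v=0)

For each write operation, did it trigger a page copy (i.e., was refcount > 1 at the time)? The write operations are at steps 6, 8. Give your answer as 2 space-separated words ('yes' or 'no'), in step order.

Op 1: fork(P0) -> P1. 2 ppages; refcounts: pp0:2 pp1:2
Op 2: fork(P0) -> P2. 2 ppages; refcounts: pp0:3 pp1:3
Op 3: fork(P0) -> P3. 2 ppages; refcounts: pp0:4 pp1:4
Op 4: read(P0, v1) -> 16. No state change.
Op 5: read(P2, v0) -> 42. No state change.
Op 6: write(P2, v1, 100). refcount(pp1)=4>1 -> COPY to pp2. 3 ppages; refcounts: pp0:4 pp1:3 pp2:1
Op 7: read(P1, v1) -> 16. No state change.
Op 8: write(P0, v0, 113). refcount(pp0)=4>1 -> COPY to pp3. 4 ppages; refcounts: pp0:3 pp1:3 pp2:1 pp3:1
Op 9: read(P1, v0) -> 42. No state change.

yes yes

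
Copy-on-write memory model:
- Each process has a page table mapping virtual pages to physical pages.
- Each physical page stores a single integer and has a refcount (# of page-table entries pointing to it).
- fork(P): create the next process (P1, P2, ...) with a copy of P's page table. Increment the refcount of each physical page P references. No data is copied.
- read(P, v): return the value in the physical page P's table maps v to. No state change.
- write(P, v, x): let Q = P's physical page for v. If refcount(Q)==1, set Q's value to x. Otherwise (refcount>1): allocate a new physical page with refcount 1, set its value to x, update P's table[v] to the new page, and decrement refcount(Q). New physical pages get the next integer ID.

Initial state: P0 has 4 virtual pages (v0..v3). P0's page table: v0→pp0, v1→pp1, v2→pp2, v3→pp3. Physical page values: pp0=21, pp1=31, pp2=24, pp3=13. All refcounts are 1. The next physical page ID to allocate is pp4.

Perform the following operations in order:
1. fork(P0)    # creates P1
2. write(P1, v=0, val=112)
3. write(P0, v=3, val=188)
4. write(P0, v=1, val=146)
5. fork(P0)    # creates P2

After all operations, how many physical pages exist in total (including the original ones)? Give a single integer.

Answer: 7

Derivation:
Op 1: fork(P0) -> P1. 4 ppages; refcounts: pp0:2 pp1:2 pp2:2 pp3:2
Op 2: write(P1, v0, 112). refcount(pp0)=2>1 -> COPY to pp4. 5 ppages; refcounts: pp0:1 pp1:2 pp2:2 pp3:2 pp4:1
Op 3: write(P0, v3, 188). refcount(pp3)=2>1 -> COPY to pp5. 6 ppages; refcounts: pp0:1 pp1:2 pp2:2 pp3:1 pp4:1 pp5:1
Op 4: write(P0, v1, 146). refcount(pp1)=2>1 -> COPY to pp6. 7 ppages; refcounts: pp0:1 pp1:1 pp2:2 pp3:1 pp4:1 pp5:1 pp6:1
Op 5: fork(P0) -> P2. 7 ppages; refcounts: pp0:2 pp1:1 pp2:3 pp3:1 pp4:1 pp5:2 pp6:2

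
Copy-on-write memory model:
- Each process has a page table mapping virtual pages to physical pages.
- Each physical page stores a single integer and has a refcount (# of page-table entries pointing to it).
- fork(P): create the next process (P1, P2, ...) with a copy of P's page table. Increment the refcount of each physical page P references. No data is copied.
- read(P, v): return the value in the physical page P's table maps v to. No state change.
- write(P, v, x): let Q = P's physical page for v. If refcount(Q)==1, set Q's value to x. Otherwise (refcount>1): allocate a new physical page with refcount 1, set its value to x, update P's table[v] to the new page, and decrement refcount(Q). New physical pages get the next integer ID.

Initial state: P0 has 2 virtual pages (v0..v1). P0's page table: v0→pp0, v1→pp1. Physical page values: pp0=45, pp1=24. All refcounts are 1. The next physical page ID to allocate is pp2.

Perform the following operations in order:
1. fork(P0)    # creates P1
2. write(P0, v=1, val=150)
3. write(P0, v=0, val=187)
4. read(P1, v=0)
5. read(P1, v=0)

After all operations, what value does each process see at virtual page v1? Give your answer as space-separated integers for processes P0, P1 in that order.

Op 1: fork(P0) -> P1. 2 ppages; refcounts: pp0:2 pp1:2
Op 2: write(P0, v1, 150). refcount(pp1)=2>1 -> COPY to pp2. 3 ppages; refcounts: pp0:2 pp1:1 pp2:1
Op 3: write(P0, v0, 187). refcount(pp0)=2>1 -> COPY to pp3. 4 ppages; refcounts: pp0:1 pp1:1 pp2:1 pp3:1
Op 4: read(P1, v0) -> 45. No state change.
Op 5: read(P1, v0) -> 45. No state change.
P0: v1 -> pp2 = 150
P1: v1 -> pp1 = 24

Answer: 150 24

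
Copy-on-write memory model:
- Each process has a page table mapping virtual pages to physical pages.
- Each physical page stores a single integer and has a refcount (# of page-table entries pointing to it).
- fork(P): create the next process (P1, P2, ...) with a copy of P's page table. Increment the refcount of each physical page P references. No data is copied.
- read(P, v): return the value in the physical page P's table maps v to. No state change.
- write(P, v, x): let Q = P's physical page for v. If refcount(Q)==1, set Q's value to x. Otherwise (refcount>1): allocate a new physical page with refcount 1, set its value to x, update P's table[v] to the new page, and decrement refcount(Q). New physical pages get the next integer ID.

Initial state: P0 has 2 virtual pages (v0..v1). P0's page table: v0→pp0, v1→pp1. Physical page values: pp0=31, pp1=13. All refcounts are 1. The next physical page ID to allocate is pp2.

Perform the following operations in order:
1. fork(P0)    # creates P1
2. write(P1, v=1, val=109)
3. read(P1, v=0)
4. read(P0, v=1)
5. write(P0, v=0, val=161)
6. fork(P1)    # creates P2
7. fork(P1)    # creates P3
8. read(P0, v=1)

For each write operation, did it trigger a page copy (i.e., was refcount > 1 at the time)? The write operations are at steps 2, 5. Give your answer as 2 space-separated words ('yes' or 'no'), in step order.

Op 1: fork(P0) -> P1. 2 ppages; refcounts: pp0:2 pp1:2
Op 2: write(P1, v1, 109). refcount(pp1)=2>1 -> COPY to pp2. 3 ppages; refcounts: pp0:2 pp1:1 pp2:1
Op 3: read(P1, v0) -> 31. No state change.
Op 4: read(P0, v1) -> 13. No state change.
Op 5: write(P0, v0, 161). refcount(pp0)=2>1 -> COPY to pp3. 4 ppages; refcounts: pp0:1 pp1:1 pp2:1 pp3:1
Op 6: fork(P1) -> P2. 4 ppages; refcounts: pp0:2 pp1:1 pp2:2 pp3:1
Op 7: fork(P1) -> P3. 4 ppages; refcounts: pp0:3 pp1:1 pp2:3 pp3:1
Op 8: read(P0, v1) -> 13. No state change.

yes yes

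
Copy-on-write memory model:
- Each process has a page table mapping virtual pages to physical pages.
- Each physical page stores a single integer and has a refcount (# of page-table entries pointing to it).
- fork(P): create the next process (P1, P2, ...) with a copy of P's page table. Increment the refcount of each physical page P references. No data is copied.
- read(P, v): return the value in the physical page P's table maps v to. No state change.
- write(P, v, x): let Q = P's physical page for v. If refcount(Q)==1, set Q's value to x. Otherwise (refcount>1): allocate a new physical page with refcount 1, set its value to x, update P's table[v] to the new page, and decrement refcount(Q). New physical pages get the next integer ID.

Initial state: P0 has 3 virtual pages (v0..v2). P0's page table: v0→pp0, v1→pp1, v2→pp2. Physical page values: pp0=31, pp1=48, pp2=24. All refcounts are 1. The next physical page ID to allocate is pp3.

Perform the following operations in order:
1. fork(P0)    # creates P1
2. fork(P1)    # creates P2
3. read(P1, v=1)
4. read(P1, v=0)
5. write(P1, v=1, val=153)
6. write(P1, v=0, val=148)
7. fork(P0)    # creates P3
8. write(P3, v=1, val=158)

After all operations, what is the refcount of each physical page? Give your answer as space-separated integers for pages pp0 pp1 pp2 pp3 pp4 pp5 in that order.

Op 1: fork(P0) -> P1. 3 ppages; refcounts: pp0:2 pp1:2 pp2:2
Op 2: fork(P1) -> P2. 3 ppages; refcounts: pp0:3 pp1:3 pp2:3
Op 3: read(P1, v1) -> 48. No state change.
Op 4: read(P1, v0) -> 31. No state change.
Op 5: write(P1, v1, 153). refcount(pp1)=3>1 -> COPY to pp3. 4 ppages; refcounts: pp0:3 pp1:2 pp2:3 pp3:1
Op 6: write(P1, v0, 148). refcount(pp0)=3>1 -> COPY to pp4. 5 ppages; refcounts: pp0:2 pp1:2 pp2:3 pp3:1 pp4:1
Op 7: fork(P0) -> P3. 5 ppages; refcounts: pp0:3 pp1:3 pp2:4 pp3:1 pp4:1
Op 8: write(P3, v1, 158). refcount(pp1)=3>1 -> COPY to pp5. 6 ppages; refcounts: pp0:3 pp1:2 pp2:4 pp3:1 pp4:1 pp5:1

Answer: 3 2 4 1 1 1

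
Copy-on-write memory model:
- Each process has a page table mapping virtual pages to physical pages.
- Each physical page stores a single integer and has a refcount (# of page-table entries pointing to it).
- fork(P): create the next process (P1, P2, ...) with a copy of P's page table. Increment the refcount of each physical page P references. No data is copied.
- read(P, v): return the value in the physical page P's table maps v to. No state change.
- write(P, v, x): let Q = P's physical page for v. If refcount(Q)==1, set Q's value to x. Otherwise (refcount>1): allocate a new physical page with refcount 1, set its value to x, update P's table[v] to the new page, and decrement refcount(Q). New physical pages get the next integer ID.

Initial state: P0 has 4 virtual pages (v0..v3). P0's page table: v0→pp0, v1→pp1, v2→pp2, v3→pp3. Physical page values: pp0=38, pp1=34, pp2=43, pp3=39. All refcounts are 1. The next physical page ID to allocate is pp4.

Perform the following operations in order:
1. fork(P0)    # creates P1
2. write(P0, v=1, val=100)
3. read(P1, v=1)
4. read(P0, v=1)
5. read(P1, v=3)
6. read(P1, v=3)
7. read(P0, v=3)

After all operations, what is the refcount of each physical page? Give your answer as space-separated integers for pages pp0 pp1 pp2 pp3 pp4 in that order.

Op 1: fork(P0) -> P1. 4 ppages; refcounts: pp0:2 pp1:2 pp2:2 pp3:2
Op 2: write(P0, v1, 100). refcount(pp1)=2>1 -> COPY to pp4. 5 ppages; refcounts: pp0:2 pp1:1 pp2:2 pp3:2 pp4:1
Op 3: read(P1, v1) -> 34. No state change.
Op 4: read(P0, v1) -> 100. No state change.
Op 5: read(P1, v3) -> 39. No state change.
Op 6: read(P1, v3) -> 39. No state change.
Op 7: read(P0, v3) -> 39. No state change.

Answer: 2 1 2 2 1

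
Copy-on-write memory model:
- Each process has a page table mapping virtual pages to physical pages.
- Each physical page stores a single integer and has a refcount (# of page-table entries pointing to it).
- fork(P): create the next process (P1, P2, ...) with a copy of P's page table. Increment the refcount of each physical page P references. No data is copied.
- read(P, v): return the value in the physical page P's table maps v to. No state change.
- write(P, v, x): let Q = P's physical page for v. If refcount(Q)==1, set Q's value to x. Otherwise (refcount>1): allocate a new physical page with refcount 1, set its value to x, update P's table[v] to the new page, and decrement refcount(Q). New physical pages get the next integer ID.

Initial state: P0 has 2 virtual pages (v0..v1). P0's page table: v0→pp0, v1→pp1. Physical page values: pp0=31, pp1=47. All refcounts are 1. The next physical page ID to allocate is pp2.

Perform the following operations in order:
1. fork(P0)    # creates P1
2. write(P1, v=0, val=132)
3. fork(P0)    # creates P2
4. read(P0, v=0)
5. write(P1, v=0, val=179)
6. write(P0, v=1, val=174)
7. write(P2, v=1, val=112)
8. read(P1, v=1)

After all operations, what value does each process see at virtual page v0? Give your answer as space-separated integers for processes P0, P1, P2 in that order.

Answer: 31 179 31

Derivation:
Op 1: fork(P0) -> P1. 2 ppages; refcounts: pp0:2 pp1:2
Op 2: write(P1, v0, 132). refcount(pp0)=2>1 -> COPY to pp2. 3 ppages; refcounts: pp0:1 pp1:2 pp2:1
Op 3: fork(P0) -> P2. 3 ppages; refcounts: pp0:2 pp1:3 pp2:1
Op 4: read(P0, v0) -> 31. No state change.
Op 5: write(P1, v0, 179). refcount(pp2)=1 -> write in place. 3 ppages; refcounts: pp0:2 pp1:3 pp2:1
Op 6: write(P0, v1, 174). refcount(pp1)=3>1 -> COPY to pp3. 4 ppages; refcounts: pp0:2 pp1:2 pp2:1 pp3:1
Op 7: write(P2, v1, 112). refcount(pp1)=2>1 -> COPY to pp4. 5 ppages; refcounts: pp0:2 pp1:1 pp2:1 pp3:1 pp4:1
Op 8: read(P1, v1) -> 47. No state change.
P0: v0 -> pp0 = 31
P1: v0 -> pp2 = 179
P2: v0 -> pp0 = 31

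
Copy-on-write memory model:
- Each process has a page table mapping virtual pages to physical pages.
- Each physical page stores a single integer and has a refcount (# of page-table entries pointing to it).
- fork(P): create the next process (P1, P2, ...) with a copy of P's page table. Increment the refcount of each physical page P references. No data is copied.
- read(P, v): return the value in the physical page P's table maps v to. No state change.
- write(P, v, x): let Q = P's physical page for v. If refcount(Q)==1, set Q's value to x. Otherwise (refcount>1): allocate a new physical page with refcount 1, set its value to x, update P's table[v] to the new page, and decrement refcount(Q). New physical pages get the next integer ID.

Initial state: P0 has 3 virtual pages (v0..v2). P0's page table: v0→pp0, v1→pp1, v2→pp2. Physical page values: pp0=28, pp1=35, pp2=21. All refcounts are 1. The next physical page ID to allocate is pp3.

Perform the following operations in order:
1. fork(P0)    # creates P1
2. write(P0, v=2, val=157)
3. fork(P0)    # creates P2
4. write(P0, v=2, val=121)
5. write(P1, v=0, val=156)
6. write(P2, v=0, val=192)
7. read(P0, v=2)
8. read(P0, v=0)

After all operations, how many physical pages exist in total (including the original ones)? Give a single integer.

Answer: 7

Derivation:
Op 1: fork(P0) -> P1. 3 ppages; refcounts: pp0:2 pp1:2 pp2:2
Op 2: write(P0, v2, 157). refcount(pp2)=2>1 -> COPY to pp3. 4 ppages; refcounts: pp0:2 pp1:2 pp2:1 pp3:1
Op 3: fork(P0) -> P2. 4 ppages; refcounts: pp0:3 pp1:3 pp2:1 pp3:2
Op 4: write(P0, v2, 121). refcount(pp3)=2>1 -> COPY to pp4. 5 ppages; refcounts: pp0:3 pp1:3 pp2:1 pp3:1 pp4:1
Op 5: write(P1, v0, 156). refcount(pp0)=3>1 -> COPY to pp5. 6 ppages; refcounts: pp0:2 pp1:3 pp2:1 pp3:1 pp4:1 pp5:1
Op 6: write(P2, v0, 192). refcount(pp0)=2>1 -> COPY to pp6. 7 ppages; refcounts: pp0:1 pp1:3 pp2:1 pp3:1 pp4:1 pp5:1 pp6:1
Op 7: read(P0, v2) -> 121. No state change.
Op 8: read(P0, v0) -> 28. No state change.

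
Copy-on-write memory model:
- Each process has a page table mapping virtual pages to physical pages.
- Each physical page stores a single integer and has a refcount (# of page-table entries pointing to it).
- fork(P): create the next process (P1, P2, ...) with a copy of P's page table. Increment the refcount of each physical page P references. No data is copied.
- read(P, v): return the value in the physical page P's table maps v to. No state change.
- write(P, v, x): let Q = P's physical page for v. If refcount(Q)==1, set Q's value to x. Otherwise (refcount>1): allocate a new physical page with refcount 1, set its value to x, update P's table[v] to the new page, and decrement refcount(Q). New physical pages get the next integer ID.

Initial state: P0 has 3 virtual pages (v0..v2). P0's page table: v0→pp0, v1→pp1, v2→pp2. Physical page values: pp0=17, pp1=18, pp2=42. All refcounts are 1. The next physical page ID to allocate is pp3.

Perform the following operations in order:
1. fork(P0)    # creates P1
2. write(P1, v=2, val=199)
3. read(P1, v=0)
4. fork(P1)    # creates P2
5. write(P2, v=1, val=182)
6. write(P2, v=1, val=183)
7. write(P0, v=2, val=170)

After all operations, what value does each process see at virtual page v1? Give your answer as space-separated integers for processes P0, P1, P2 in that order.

Op 1: fork(P0) -> P1. 3 ppages; refcounts: pp0:2 pp1:2 pp2:2
Op 2: write(P1, v2, 199). refcount(pp2)=2>1 -> COPY to pp3. 4 ppages; refcounts: pp0:2 pp1:2 pp2:1 pp3:1
Op 3: read(P1, v0) -> 17. No state change.
Op 4: fork(P1) -> P2. 4 ppages; refcounts: pp0:3 pp1:3 pp2:1 pp3:2
Op 5: write(P2, v1, 182). refcount(pp1)=3>1 -> COPY to pp4. 5 ppages; refcounts: pp0:3 pp1:2 pp2:1 pp3:2 pp4:1
Op 6: write(P2, v1, 183). refcount(pp4)=1 -> write in place. 5 ppages; refcounts: pp0:3 pp1:2 pp2:1 pp3:2 pp4:1
Op 7: write(P0, v2, 170). refcount(pp2)=1 -> write in place. 5 ppages; refcounts: pp0:3 pp1:2 pp2:1 pp3:2 pp4:1
P0: v1 -> pp1 = 18
P1: v1 -> pp1 = 18
P2: v1 -> pp4 = 183

Answer: 18 18 183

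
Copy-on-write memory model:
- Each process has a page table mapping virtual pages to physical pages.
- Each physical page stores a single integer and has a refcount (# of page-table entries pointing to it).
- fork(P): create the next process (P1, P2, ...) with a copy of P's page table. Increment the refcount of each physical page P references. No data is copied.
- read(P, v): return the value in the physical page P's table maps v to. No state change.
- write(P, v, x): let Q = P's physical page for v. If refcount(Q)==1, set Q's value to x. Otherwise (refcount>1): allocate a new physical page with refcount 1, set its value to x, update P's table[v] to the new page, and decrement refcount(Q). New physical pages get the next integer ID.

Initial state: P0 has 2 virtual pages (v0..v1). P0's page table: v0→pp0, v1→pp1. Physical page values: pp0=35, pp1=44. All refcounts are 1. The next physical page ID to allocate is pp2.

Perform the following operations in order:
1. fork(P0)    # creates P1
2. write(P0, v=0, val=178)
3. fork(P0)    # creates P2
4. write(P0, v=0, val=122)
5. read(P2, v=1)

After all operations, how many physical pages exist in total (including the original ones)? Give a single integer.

Op 1: fork(P0) -> P1. 2 ppages; refcounts: pp0:2 pp1:2
Op 2: write(P0, v0, 178). refcount(pp0)=2>1 -> COPY to pp2. 3 ppages; refcounts: pp0:1 pp1:2 pp2:1
Op 3: fork(P0) -> P2. 3 ppages; refcounts: pp0:1 pp1:3 pp2:2
Op 4: write(P0, v0, 122). refcount(pp2)=2>1 -> COPY to pp3. 4 ppages; refcounts: pp0:1 pp1:3 pp2:1 pp3:1
Op 5: read(P2, v1) -> 44. No state change.

Answer: 4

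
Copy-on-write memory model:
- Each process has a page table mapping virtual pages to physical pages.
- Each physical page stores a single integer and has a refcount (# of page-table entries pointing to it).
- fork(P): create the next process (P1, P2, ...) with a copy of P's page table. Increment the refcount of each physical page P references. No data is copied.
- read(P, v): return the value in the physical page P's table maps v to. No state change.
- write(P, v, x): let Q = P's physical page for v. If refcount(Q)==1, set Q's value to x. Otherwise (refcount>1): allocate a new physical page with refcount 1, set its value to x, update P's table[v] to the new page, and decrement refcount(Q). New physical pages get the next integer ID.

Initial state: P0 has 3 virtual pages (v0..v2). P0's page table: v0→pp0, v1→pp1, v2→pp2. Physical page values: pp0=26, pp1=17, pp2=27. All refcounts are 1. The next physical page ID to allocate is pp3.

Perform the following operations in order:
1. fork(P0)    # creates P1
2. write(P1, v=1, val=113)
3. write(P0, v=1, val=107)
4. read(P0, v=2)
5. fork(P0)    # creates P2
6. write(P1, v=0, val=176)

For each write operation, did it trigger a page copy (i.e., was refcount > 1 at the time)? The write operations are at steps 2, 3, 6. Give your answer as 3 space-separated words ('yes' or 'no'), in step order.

Op 1: fork(P0) -> P1. 3 ppages; refcounts: pp0:2 pp1:2 pp2:2
Op 2: write(P1, v1, 113). refcount(pp1)=2>1 -> COPY to pp3. 4 ppages; refcounts: pp0:2 pp1:1 pp2:2 pp3:1
Op 3: write(P0, v1, 107). refcount(pp1)=1 -> write in place. 4 ppages; refcounts: pp0:2 pp1:1 pp2:2 pp3:1
Op 4: read(P0, v2) -> 27. No state change.
Op 5: fork(P0) -> P2. 4 ppages; refcounts: pp0:3 pp1:2 pp2:3 pp3:1
Op 6: write(P1, v0, 176). refcount(pp0)=3>1 -> COPY to pp4. 5 ppages; refcounts: pp0:2 pp1:2 pp2:3 pp3:1 pp4:1

yes no yes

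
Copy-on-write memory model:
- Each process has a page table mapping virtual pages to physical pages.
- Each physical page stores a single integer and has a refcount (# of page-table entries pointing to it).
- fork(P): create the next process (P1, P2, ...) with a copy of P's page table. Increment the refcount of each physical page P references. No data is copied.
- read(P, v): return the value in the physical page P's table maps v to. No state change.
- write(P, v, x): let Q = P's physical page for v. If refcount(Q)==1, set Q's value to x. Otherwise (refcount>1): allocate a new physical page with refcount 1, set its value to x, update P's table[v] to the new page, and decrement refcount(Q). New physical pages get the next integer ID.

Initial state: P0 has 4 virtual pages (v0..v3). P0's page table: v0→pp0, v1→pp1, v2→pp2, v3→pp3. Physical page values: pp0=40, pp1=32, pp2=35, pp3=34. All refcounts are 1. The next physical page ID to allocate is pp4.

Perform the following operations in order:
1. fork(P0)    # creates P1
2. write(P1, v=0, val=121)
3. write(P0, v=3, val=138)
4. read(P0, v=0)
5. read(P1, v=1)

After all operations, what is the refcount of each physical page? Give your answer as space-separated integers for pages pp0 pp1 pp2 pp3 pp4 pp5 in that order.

Answer: 1 2 2 1 1 1

Derivation:
Op 1: fork(P0) -> P1. 4 ppages; refcounts: pp0:2 pp1:2 pp2:2 pp3:2
Op 2: write(P1, v0, 121). refcount(pp0)=2>1 -> COPY to pp4. 5 ppages; refcounts: pp0:1 pp1:2 pp2:2 pp3:2 pp4:1
Op 3: write(P0, v3, 138). refcount(pp3)=2>1 -> COPY to pp5. 6 ppages; refcounts: pp0:1 pp1:2 pp2:2 pp3:1 pp4:1 pp5:1
Op 4: read(P0, v0) -> 40. No state change.
Op 5: read(P1, v1) -> 32. No state change.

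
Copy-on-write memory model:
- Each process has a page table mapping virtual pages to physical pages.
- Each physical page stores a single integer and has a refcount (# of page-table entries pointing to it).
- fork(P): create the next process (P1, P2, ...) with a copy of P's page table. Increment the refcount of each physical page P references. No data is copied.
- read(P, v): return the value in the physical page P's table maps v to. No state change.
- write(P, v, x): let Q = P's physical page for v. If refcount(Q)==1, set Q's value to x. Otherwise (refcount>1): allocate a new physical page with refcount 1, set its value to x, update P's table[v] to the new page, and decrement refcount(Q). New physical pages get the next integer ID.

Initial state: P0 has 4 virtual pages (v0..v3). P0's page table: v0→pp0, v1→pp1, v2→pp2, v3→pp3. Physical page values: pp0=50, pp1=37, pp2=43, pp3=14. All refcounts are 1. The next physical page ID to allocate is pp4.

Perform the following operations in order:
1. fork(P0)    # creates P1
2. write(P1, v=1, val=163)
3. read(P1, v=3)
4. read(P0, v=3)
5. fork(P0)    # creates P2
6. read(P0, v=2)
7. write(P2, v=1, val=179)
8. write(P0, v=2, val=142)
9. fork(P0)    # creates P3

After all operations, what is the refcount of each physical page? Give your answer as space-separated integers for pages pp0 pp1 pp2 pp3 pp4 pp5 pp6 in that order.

Op 1: fork(P0) -> P1. 4 ppages; refcounts: pp0:2 pp1:2 pp2:2 pp3:2
Op 2: write(P1, v1, 163). refcount(pp1)=2>1 -> COPY to pp4. 5 ppages; refcounts: pp0:2 pp1:1 pp2:2 pp3:2 pp4:1
Op 3: read(P1, v3) -> 14. No state change.
Op 4: read(P0, v3) -> 14. No state change.
Op 5: fork(P0) -> P2. 5 ppages; refcounts: pp0:3 pp1:2 pp2:3 pp3:3 pp4:1
Op 6: read(P0, v2) -> 43. No state change.
Op 7: write(P2, v1, 179). refcount(pp1)=2>1 -> COPY to pp5. 6 ppages; refcounts: pp0:3 pp1:1 pp2:3 pp3:3 pp4:1 pp5:1
Op 8: write(P0, v2, 142). refcount(pp2)=3>1 -> COPY to pp6. 7 ppages; refcounts: pp0:3 pp1:1 pp2:2 pp3:3 pp4:1 pp5:1 pp6:1
Op 9: fork(P0) -> P3. 7 ppages; refcounts: pp0:4 pp1:2 pp2:2 pp3:4 pp4:1 pp5:1 pp6:2

Answer: 4 2 2 4 1 1 2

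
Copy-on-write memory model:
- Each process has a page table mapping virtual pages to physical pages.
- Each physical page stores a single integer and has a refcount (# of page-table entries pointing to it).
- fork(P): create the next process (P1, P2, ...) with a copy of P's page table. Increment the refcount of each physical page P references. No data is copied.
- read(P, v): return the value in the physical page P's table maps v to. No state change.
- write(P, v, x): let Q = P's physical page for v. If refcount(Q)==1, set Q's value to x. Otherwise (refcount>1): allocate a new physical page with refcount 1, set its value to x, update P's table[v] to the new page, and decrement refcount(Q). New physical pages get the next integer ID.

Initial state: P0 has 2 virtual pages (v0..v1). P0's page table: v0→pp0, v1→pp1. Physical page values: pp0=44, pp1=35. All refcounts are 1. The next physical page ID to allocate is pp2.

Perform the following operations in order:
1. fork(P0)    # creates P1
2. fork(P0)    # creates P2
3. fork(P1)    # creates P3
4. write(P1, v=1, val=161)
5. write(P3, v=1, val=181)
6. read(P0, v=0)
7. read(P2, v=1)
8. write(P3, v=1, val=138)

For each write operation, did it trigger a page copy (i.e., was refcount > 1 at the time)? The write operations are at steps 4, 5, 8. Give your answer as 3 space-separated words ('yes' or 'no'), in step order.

Op 1: fork(P0) -> P1. 2 ppages; refcounts: pp0:2 pp1:2
Op 2: fork(P0) -> P2. 2 ppages; refcounts: pp0:3 pp1:3
Op 3: fork(P1) -> P3. 2 ppages; refcounts: pp0:4 pp1:4
Op 4: write(P1, v1, 161). refcount(pp1)=4>1 -> COPY to pp2. 3 ppages; refcounts: pp0:4 pp1:3 pp2:1
Op 5: write(P3, v1, 181). refcount(pp1)=3>1 -> COPY to pp3. 4 ppages; refcounts: pp0:4 pp1:2 pp2:1 pp3:1
Op 6: read(P0, v0) -> 44. No state change.
Op 7: read(P2, v1) -> 35. No state change.
Op 8: write(P3, v1, 138). refcount(pp3)=1 -> write in place. 4 ppages; refcounts: pp0:4 pp1:2 pp2:1 pp3:1

yes yes no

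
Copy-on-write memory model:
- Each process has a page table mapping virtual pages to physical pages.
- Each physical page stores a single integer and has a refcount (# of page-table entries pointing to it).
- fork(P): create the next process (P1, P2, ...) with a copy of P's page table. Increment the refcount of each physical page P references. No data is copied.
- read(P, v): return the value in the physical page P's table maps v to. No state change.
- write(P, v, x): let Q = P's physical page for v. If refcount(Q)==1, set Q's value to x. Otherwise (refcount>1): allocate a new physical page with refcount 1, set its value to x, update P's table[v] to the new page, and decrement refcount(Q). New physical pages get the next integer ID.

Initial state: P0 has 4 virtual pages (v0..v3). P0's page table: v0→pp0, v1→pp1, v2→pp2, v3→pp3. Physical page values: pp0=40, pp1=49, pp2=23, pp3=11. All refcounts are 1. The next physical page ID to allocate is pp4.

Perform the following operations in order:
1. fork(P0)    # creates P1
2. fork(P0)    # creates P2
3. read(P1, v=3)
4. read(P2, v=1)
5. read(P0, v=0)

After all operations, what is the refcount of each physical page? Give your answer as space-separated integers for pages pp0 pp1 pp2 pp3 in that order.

Answer: 3 3 3 3

Derivation:
Op 1: fork(P0) -> P1. 4 ppages; refcounts: pp0:2 pp1:2 pp2:2 pp3:2
Op 2: fork(P0) -> P2. 4 ppages; refcounts: pp0:3 pp1:3 pp2:3 pp3:3
Op 3: read(P1, v3) -> 11. No state change.
Op 4: read(P2, v1) -> 49. No state change.
Op 5: read(P0, v0) -> 40. No state change.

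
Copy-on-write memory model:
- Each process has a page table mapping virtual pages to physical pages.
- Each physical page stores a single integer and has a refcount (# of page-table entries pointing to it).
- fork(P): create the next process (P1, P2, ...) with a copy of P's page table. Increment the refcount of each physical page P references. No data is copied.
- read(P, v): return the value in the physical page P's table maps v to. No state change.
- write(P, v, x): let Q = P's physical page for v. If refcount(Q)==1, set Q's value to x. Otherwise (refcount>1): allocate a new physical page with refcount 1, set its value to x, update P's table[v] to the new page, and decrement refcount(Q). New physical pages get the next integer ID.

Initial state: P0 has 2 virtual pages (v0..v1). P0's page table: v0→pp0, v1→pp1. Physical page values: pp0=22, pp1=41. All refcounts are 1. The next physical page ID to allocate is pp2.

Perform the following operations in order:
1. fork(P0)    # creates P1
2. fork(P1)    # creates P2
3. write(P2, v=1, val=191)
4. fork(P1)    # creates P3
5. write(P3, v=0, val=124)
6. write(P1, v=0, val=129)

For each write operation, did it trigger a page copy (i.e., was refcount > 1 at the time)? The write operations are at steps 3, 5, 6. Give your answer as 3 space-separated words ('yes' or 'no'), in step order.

Op 1: fork(P0) -> P1. 2 ppages; refcounts: pp0:2 pp1:2
Op 2: fork(P1) -> P2. 2 ppages; refcounts: pp0:3 pp1:3
Op 3: write(P2, v1, 191). refcount(pp1)=3>1 -> COPY to pp2. 3 ppages; refcounts: pp0:3 pp1:2 pp2:1
Op 4: fork(P1) -> P3. 3 ppages; refcounts: pp0:4 pp1:3 pp2:1
Op 5: write(P3, v0, 124). refcount(pp0)=4>1 -> COPY to pp3. 4 ppages; refcounts: pp0:3 pp1:3 pp2:1 pp3:1
Op 6: write(P1, v0, 129). refcount(pp0)=3>1 -> COPY to pp4. 5 ppages; refcounts: pp0:2 pp1:3 pp2:1 pp3:1 pp4:1

yes yes yes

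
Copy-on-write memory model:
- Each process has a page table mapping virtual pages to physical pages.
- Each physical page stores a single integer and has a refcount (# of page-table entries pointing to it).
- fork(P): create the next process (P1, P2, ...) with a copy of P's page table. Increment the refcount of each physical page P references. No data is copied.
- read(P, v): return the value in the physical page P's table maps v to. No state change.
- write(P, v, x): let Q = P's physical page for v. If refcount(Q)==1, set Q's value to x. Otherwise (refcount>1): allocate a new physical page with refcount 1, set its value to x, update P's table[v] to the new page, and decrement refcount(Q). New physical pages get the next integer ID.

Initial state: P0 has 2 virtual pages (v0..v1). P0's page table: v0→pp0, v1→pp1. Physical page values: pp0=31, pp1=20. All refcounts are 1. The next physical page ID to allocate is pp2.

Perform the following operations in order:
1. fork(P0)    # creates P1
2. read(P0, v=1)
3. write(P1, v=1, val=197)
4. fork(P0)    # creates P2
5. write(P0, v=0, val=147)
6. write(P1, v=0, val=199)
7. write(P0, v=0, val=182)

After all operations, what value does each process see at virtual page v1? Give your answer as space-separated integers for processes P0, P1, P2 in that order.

Answer: 20 197 20

Derivation:
Op 1: fork(P0) -> P1. 2 ppages; refcounts: pp0:2 pp1:2
Op 2: read(P0, v1) -> 20. No state change.
Op 3: write(P1, v1, 197). refcount(pp1)=2>1 -> COPY to pp2. 3 ppages; refcounts: pp0:2 pp1:1 pp2:1
Op 4: fork(P0) -> P2. 3 ppages; refcounts: pp0:3 pp1:2 pp2:1
Op 5: write(P0, v0, 147). refcount(pp0)=3>1 -> COPY to pp3. 4 ppages; refcounts: pp0:2 pp1:2 pp2:1 pp3:1
Op 6: write(P1, v0, 199). refcount(pp0)=2>1 -> COPY to pp4. 5 ppages; refcounts: pp0:1 pp1:2 pp2:1 pp3:1 pp4:1
Op 7: write(P0, v0, 182). refcount(pp3)=1 -> write in place. 5 ppages; refcounts: pp0:1 pp1:2 pp2:1 pp3:1 pp4:1
P0: v1 -> pp1 = 20
P1: v1 -> pp2 = 197
P2: v1 -> pp1 = 20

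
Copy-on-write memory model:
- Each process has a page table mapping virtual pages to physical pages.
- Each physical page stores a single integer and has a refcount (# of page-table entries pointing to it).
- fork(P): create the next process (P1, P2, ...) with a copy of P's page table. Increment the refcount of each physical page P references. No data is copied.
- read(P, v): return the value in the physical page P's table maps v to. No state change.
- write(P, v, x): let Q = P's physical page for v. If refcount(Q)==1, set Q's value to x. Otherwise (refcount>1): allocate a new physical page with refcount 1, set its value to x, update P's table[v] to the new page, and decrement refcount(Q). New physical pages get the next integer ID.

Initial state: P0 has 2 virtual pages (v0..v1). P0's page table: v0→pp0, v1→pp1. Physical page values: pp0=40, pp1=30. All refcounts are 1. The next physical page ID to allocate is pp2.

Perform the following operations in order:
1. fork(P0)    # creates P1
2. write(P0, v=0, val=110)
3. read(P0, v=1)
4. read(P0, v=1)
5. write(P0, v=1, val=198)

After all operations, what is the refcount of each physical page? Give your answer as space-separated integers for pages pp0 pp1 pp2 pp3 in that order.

Answer: 1 1 1 1

Derivation:
Op 1: fork(P0) -> P1. 2 ppages; refcounts: pp0:2 pp1:2
Op 2: write(P0, v0, 110). refcount(pp0)=2>1 -> COPY to pp2. 3 ppages; refcounts: pp0:1 pp1:2 pp2:1
Op 3: read(P0, v1) -> 30. No state change.
Op 4: read(P0, v1) -> 30. No state change.
Op 5: write(P0, v1, 198). refcount(pp1)=2>1 -> COPY to pp3. 4 ppages; refcounts: pp0:1 pp1:1 pp2:1 pp3:1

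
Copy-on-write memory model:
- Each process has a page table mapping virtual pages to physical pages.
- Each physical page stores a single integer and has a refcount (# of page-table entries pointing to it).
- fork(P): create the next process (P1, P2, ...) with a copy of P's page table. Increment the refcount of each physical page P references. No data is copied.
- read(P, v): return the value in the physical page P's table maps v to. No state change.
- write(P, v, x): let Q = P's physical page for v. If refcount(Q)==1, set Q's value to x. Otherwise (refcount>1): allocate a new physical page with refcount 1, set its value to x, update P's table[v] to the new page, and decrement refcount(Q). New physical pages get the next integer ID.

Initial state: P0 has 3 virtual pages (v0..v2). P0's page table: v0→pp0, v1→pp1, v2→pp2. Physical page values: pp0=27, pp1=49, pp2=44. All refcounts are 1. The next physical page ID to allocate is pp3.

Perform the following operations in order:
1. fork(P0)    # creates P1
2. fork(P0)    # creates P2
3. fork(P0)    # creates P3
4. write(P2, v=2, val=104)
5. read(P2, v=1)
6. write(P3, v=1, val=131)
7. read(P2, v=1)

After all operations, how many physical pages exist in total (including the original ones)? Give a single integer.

Op 1: fork(P0) -> P1. 3 ppages; refcounts: pp0:2 pp1:2 pp2:2
Op 2: fork(P0) -> P2. 3 ppages; refcounts: pp0:3 pp1:3 pp2:3
Op 3: fork(P0) -> P3. 3 ppages; refcounts: pp0:4 pp1:4 pp2:4
Op 4: write(P2, v2, 104). refcount(pp2)=4>1 -> COPY to pp3. 4 ppages; refcounts: pp0:4 pp1:4 pp2:3 pp3:1
Op 5: read(P2, v1) -> 49. No state change.
Op 6: write(P3, v1, 131). refcount(pp1)=4>1 -> COPY to pp4. 5 ppages; refcounts: pp0:4 pp1:3 pp2:3 pp3:1 pp4:1
Op 7: read(P2, v1) -> 49. No state change.

Answer: 5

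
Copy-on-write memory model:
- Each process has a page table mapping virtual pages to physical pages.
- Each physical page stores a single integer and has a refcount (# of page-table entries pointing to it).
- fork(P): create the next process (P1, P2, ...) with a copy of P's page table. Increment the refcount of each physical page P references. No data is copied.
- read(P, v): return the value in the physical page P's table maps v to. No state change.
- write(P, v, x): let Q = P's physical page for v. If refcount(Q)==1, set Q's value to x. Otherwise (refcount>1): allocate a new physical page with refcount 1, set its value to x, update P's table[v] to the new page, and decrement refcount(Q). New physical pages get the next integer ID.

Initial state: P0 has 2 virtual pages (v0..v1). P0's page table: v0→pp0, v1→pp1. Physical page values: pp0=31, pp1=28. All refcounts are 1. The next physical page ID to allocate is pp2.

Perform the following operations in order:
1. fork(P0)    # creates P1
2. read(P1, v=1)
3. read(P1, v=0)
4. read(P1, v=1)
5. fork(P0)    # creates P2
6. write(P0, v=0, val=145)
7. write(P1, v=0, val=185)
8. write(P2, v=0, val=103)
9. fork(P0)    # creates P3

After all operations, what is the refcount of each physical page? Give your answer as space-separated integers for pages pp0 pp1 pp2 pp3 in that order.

Op 1: fork(P0) -> P1. 2 ppages; refcounts: pp0:2 pp1:2
Op 2: read(P1, v1) -> 28. No state change.
Op 3: read(P1, v0) -> 31. No state change.
Op 4: read(P1, v1) -> 28. No state change.
Op 5: fork(P0) -> P2. 2 ppages; refcounts: pp0:3 pp1:3
Op 6: write(P0, v0, 145). refcount(pp0)=3>1 -> COPY to pp2. 3 ppages; refcounts: pp0:2 pp1:3 pp2:1
Op 7: write(P1, v0, 185). refcount(pp0)=2>1 -> COPY to pp3. 4 ppages; refcounts: pp0:1 pp1:3 pp2:1 pp3:1
Op 8: write(P2, v0, 103). refcount(pp0)=1 -> write in place. 4 ppages; refcounts: pp0:1 pp1:3 pp2:1 pp3:1
Op 9: fork(P0) -> P3. 4 ppages; refcounts: pp0:1 pp1:4 pp2:2 pp3:1

Answer: 1 4 2 1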